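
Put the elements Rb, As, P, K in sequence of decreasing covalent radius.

Radius decreases left→right (rising Z_eff, same n) and increases top→bottom (higher n).
These span different periods and groups, so the two trends combine.
As > P: they share group 15; the group trend gives As the larger value.
K > As: K lies to the left of As in period 4, so the across-period effect alone puts K larger.
Rb > K: Rb sits below K in group 1, so the down-group effect alone puts Rb larger.
Tabulated atomic radius (pm): P 111, K 196, As 121, Rb 210.
So from largest to smallest: Rb > K > As > P.

Rb > K > As > P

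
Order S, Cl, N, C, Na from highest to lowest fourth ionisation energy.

Na > N > C > Cl > S

After 3 electrons have been removed, what remains? S³⁺ still has 3 valence electrons; Cl³⁺ still has 4 valence electrons; N³⁺ still has 2 valence electrons; C³⁺ still has 1 valence electron; Na³⁺ is already 2 electrons into the core.
Core electrons are held far more tightly than valence electrons, so Na tops the IE_4 order.
Valence configurations: S³⁺ [Ne]3s²3p¹, Cl³⁺ [Ne]3s²3p², N³⁺ [He]2s², C³⁺ [He]2s¹.
Approximate IE_4 values (kJ/mol): S 4556, Cl 5159, N 7475, C 6223, Na 9543.
So the fourth ionization energies run S < Cl < C < N < Na.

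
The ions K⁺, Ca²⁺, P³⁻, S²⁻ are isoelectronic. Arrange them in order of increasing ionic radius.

All of these have 18 electrons, so size is governed by nuclear charge alone: the more protons, the stronger the pull on the same electron cloud, and the smaller the ion.
Nuclear charges: Ca²⁺ (Z=20), K⁺ (Z=19), S²⁻ (Z=16), P³⁻ (Z=15).
Smallest to largest: Ca²⁺ < K⁺ < S²⁻ < P³⁻.

Ca²⁺ < K⁺ < S²⁻ < P³⁻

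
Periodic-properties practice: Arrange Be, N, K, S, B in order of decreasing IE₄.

Consider each +3 ion: Be³⁺ is already 1 electron into the core; N³⁺ still has 2 valence electrons; K³⁺ is already 2 electrons into the core; S³⁺ still has 3 valence electrons; B³⁺ is the bare [He] core.
Usually core removal costs more than valence removal, but here the competition is close: a tightly held n=2 valence electron can cost more to remove than an n=3 core electron, so the actual values have to decide it.
Valence configurations: N³⁺ [He]2s², S³⁺ [Ne]3s²3p¹.
Approximate IE_4 values (kJ/mol): Be 21007, N 7475, K 5877, S 4556, B 25026.
Overall IE_4 order: S < K < N < Be < B.

B > Be > N > K > S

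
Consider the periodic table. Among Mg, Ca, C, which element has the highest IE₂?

Consider each +1 ion: Mg⁺ still has 1 valence electron; Ca⁺ still has 1 valence electron; C⁺ still has 3 valence electrons.
All are still removing valence electrons, so compare the +1 ions as you would atoms: IE_2 generally rises across a period (higher Z_eff) and falls down a group (larger shell), subject to the usual subshell exceptions.
Valence configurations: Mg⁺ [Ne]3s¹, Ca⁺ [Ar]4s¹, C⁺ [He]2s²2p¹.
The numbers (kJ/mol): Mg 1451, Ca 1145, C 2353.
Hence IE_2: Ca < Mg < C.

C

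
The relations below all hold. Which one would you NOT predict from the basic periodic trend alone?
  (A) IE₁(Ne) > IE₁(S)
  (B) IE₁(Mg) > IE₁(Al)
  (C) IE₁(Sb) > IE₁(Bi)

The general trend: first ionisation energy increases across a period and decreases down a group.
(A) Ne (period 2, group 18) vs S (period 3, group 16): the stated order agrees with the simple trend.
(B) Mg (period 3, group 2) vs Al (period 3, group 13): the stated order contradicts the simple trend.
(C) Sb (period 5, group 15) vs Bi (period 6, group 15): the stated order agrees with the simple trend.
The exception is (B): Al's single 3p electron is easier to remove than one from Mg's filled 3s².

(B)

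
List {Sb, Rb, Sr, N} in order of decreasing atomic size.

Rb, Sr, Sb, N

N is in period 2, group 15; Rb is in period 5, group 1; Sr is in period 5, group 2; Sb is in period 5, group 15.
Across a period the added protons contract the valence shell; down a group each new principal shell makes the atom larger.
These span different periods and groups, so the two trends combine.
Sb > N: they share group 15; the group trend gives Sb the larger value.
Sr > Sb: both are in period 5; the period trend gives Sr the larger value.
Rb > Sr: both are in period 5; the period trend gives Rb the larger value.
Tabulated atomic radius (pm): N 71, Rb 210, Sr 185, Sb 140.
So from largest to smallest: Rb > Sr > Sb > N.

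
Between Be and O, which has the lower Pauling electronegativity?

Be

Be is in period 2, group 2; O is in period 2, group 16.
EN rises left→right (higher Z_eff, smaller atoms) and falls top→bottom (larger, more shielded atoms).
All lie in period 2, so electronegativity increases left to right.
So Be has the lower Pauling electronegativity (Be < O).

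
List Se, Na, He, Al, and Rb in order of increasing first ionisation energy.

Rb, Na, Al, Se, He

He is in period 1, group 18; Na is in period 3, group 1; Al is in period 3, group 13; Se is in period 4, group 16; Rb is in period 5, group 1.
IE₁ increases left→right with effective nuclear charge and decreases top→bottom as the valence shell moves farther out.
Here both period and group differ, so the two effects have to be weighed against each other.
Na > Rb: Na sits above Rb in group 1, so the down-group effect alone puts Na higher.
Al > Na: both are in period 3; the period trend gives Al the larger value.
Se > Al: the two effects oppose for this pair; the across-period effect wins (941 vs 578 kJ/mol).
He > Se: relative to Se, both the across-period and down-group shifts push He's first ionization energy up.
Approximate values (kJ/mol): He 2372, Na 496, Al 578, Se 941, Rb 403.
So from lowest to highest: Rb < Na < Al < Se < He.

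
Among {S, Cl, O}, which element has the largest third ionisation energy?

O

The third ionization energy removes an electron from the +2 ion. For each element: S²⁺ still has 4 valence electrons; Cl²⁺ still has 5 valence electrons; O²⁺ still has 4 valence electrons.
All are still removing valence electrons, so compare the +2 ions as you would atoms: IE_3 generally rises across a period (higher Z_eff) and falls down a group (larger shell), subject to the usual subshell exceptions.
Valence configurations: S²⁺ [Ne]3s²3p², Cl²⁺ [Ne]3s²3p³, O²⁺ [He]2s²2p².
The numbers (kJ/mol): S 3357, Cl 3822, O 5300.
Putting it together, IE_3: S < Cl < O.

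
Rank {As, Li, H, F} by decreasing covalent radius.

Li > As > F > H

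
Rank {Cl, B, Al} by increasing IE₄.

Consider each +3 ion: Cl³⁺ still has 4 valence electrons; B³⁺ is the bare [He] core; Al³⁺ is the bare [Ne] core.
Pulling an electron out of a noble-gas core costs far more than removing a remaining valence electron, so Al and B sit at the high end of IE_4.
The numbers (kJ/mol): Cl 5159, B 25026, Al 11577.
Hence IE_4: Cl < Al < B.

Cl < Al < B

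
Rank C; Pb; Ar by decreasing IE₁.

Across a period the outer electron is held more tightly (higher IE₁); down a group it sits in a higher shell, more shielded, and comes off more easily.
Here both period and group differ, so the two effects have to be weighed against each other.
C > Pb: C sits above Pb in group 14, so the down-group effect alone puts C higher.
Ar > C: the two effects oppose for this pair; the across-period effect wins (1521 vs 1086 kJ/mol).
Approximate values (kJ/mol): C 1086, Ar 1521, Pb 716.
So from highest to lowest: Ar > C > Pb.

Ar > C > Pb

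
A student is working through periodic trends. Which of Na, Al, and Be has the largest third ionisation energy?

After 2 electrons have been removed, what remains? Na²⁺ is already 1 electron into the core; Al²⁺ still has 1 valence electron; Be²⁺ is the bare [He] core.
Core electrons are held far more tightly than valence electrons, so Na and Be top the IE_3 order.
The numbers (kJ/mol): Na 6910, Al 2745, Be 14849.
Putting it together, IE_3: Al < Na < Be.

Be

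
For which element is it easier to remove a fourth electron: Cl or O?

Cl

The fourth ionization energy removes an electron from the +3 ion. For each element: Cl³⁺ still has 4 valence electrons; O³⁺ still has 3 valence electrons.
All are still removing valence electrons, so compare the +3 ions as you would atoms: IE_4 generally rises across a period (higher Z_eff) and falls down a group (larger shell), subject to the usual subshell exceptions.
Valence configurations: Cl³⁺ [Ne]3s²3p², O³⁺ [He]2s²2p¹.
Tabulated IE_4 (kJ/mol): Cl 5159, O 7469.
Hence IE_4: Cl < O.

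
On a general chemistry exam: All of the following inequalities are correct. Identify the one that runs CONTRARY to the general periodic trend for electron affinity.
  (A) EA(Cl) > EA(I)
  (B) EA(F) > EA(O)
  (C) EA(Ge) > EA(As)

(C)

The general trend: electron affinity increases across a period and decreases down a group.
(A) Cl (period 3, group 17) vs I (period 5, group 17): the stated order agrees with the simple trend.
(B) F (period 2, group 17) vs O (period 2, group 16): the stated order agrees with the simple trend.
(C) Ge (period 4, group 14) vs As (period 4, group 15): the stated order contradicts the simple trend.
The exception is (C): adding an electron to As's half-filled 4p³ is unfavourable, so Ge (4p²) has the more exothermic EA.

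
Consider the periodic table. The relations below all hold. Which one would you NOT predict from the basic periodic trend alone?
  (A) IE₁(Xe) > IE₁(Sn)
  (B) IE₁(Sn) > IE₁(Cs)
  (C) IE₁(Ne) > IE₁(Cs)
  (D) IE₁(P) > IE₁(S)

The general trend: IE₁ increases across a period and decreases down a group.
(A) Xe (period 5, group 18) vs Sn (period 5, group 14): the stated order agrees with the simple trend.
(B) Sn (period 5, group 14) vs Cs (period 6, group 1): the stated order agrees with the simple trend.
(C) Ne (period 2, group 18) vs Cs (period 6, group 1): the stated order agrees with the simple trend.
(D) P (period 3, group 15) vs S (period 3, group 16): the stated order contradicts the simple trend.
The exception is (D): S (3p⁴) ionizes more easily than half-filled P (3p³) because the paired 3p electron in S is pushed out by e⁻–e⁻ repulsion.

(D)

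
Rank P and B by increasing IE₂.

P < B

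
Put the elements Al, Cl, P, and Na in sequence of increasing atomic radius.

Cl, P, Al, Na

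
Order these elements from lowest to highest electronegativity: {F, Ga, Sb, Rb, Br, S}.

Rb < Ga < Sb < S < Br < F

Atoms toward the upper right of the periodic table pull bonding electrons most strongly.
These span different periods and groups, so the two trends combine.
Ga > Rb: relative to Rb, both the across-period and down-group shifts push Ga's electronegativity up.
Sb > Ga: the two effects oppose for this pair; the across-period effect wins (2.05 vs 1.81).
S > Sb: both effects reinforce here, so S is clearly the higher of the two.
Br > S: period and group pull opposite ways; the across-period shift dominates (2.96 vs 2.58).
F > Br: they share group 17; the group trend gives F the larger value.
Tabulated electronegativity (Pauling): F 3.98, S 2.58, Ga 1.81, Br 2.96, Rb 0.82, Sb 2.05.
So from lowest to highest: Rb < Ga < Sb < S < Br < F.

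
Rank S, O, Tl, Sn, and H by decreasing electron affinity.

S, O, Sn, H, Tl

H is in period 1, group 1; O is in period 2, group 16; S is in period 3, group 16; Sn is in period 5, group 14; Tl is in period 6, group 13.
Adding an electron releases more energy for atoms nearer the top right (short of the noble gases).
Here both period and group differ, so the two effects have to be weighed against each other.
H > Tl: period and group pull opposite ways; the down-group shift dominates (73 vs 19 kJ/mol).
Sn > H: the two effects oppose for this pair; the across-period effect wins (107 vs 73 kJ/mol).
O > Sn: relative to Sn, both the across-period and down-group shifts push O's electron affinity up.
S > O: this pair runs against the simple trend — see the exception note.
Note the exception: S has a higher electron affinity than O, contrary to the simple trend — the compact 2p subshell of O repels the added electron more than S's larger 3p does.
For reference (kJ/mol): H 73, O 141, S 200, Sn 107, Tl 19.
So from highest to lowest: S > O > Sn > H > Tl.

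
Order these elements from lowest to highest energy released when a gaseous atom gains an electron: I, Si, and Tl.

Tl, Si, I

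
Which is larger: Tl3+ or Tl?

Tl

Forming Tl3+ removes 3 electrons from Tl. Fewer electrons for the same nuclear charge means less shielding and a higher Z_eff on the remaining electrons, and for main-group metals the entire outer shell is lost.
A cation is smaller than its parent atom: Tl3+ < Tl.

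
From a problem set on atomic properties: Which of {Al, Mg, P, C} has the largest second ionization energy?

C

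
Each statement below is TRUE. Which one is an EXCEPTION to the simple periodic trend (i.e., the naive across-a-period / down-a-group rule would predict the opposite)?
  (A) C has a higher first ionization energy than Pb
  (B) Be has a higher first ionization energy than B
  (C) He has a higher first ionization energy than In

The general trend: first ionization energy increases across a period and decreases down a group.
(A) C (period 2, group 14) vs Pb (period 6, group 14): the stated order agrees with the simple trend.
(B) Be (period 2, group 2) vs B (period 2, group 13): the stated order contradicts the simple trend.
(C) He (period 1, group 18) vs In (period 5, group 13): the stated order agrees with the simple trend.
The exception is (B): removing B's lone 2p electron is easier than breaking Be's filled 2s².

(B)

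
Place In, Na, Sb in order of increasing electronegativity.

Na is in period 3, group 1; In is in period 5, group 13; Sb is in period 5, group 15.
Smaller atoms with higher effective nuclear charge are more electronegative.
Neither a single period nor a single group — weigh both effects.
In > Na: the two effects oppose for this pair; the across-period effect wins (1.78 vs 0.93).
Sb > In: both are in period 5; the period trend gives Sb the larger value.
Approximate values (Pauling): Na 0.93, In 1.78, Sb 2.05.
So from lowest to highest: Na < In < Sb.

Na < In < Sb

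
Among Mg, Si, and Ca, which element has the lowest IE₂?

The second ionization energy removes an electron from the +1 ion. For each element: Mg⁺ still has 1 valence electron; Si⁺ still has 3 valence electrons; Ca⁺ still has 1 valence electron.
All are still removing valence electrons, so compare the +1 ions as you would atoms: IE_2 generally rises across a period (higher Z_eff) and falls down a group (larger shell), subject to the usual subshell exceptions.
Valence configurations: Mg⁺ [Ne]3s¹, Si⁺ [Ne]3s²3p¹, Ca⁺ [Ar]4s¹.
The numbers (kJ/mol): Mg 1451, Si 1577, Ca 1145.
Putting it together, IE_2: Ca < Mg < Si.

Ca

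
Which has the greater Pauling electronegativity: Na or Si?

Na is in period 3, group 1; Si is in period 3, group 14.
Smaller atoms with higher effective nuclear charge are more electronegative.
All lie in period 3, so electronegativity increases left to right.
So Si has the greater Pauling electronegativity (Si > Na).

Si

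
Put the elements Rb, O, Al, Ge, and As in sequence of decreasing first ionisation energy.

O is in period 2, group 16; Al is in period 3, group 13; Ge is in period 4, group 14; As is in period 4, group 15; Rb is in period 5, group 1.
Removing the outermost electron gets harder across a period and easier down a group.
Here both period and group differ, so the two effects have to be weighed against each other.
Al > Rb: both effects reinforce here, so Al is clearly the higher of the two.
Ge > Al: the two effects oppose for this pair; the across-period effect wins (762 vs 578 kJ/mol).
As > Ge: both are in period 4; the period trend gives As the larger value.
O > As: both effects reinforce here, so O is clearly the higher of the two.
For reference (kJ/mol): O 1314, Al 578, Ge 762, As 947, Rb 403.
So from highest to lowest: O > As > Ge > Al > Rb.

O > As > Ge > Al > Rb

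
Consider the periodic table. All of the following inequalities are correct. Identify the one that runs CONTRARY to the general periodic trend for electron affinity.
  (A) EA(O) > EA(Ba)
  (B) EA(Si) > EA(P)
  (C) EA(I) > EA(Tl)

(B)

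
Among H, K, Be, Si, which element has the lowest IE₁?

K

H is in period 1, group 1; Be is in period 2, group 2; Si is in period 3, group 14; K is in period 4, group 1.
IE₁ increases left→right with effective nuclear charge and decreases top→bottom as the valence shell moves farther out.
These span different periods and groups, so the two trends combine.
Si > K: relative to K, both the across-period and down-group shifts push Si's first ionization energy up.
Be > Si: period and group pull opposite ways; the down-group shift dominates (900 vs 786 kJ/mol).
H > Be: period and group pull opposite ways; the down-group shift dominates (1312 vs 900 kJ/mol).
For reference (kJ/mol): H 1312, Be 900, Si 786, K 419.
The lowest IE₁ among these belongs to K.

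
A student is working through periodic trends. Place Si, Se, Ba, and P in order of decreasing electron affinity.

Si is in period 3, group 14; P is in period 3, group 15; Se is in period 4, group 16; Ba is in period 6, group 2.
EA tends to increase across a period and decrease down a group, though the pattern is less regular than for IE or radius.
Here both period and group differ, so the two effects have to be weighed against each other.
P > Ba: both effects reinforce here, so P is clearly the higher of the two.
Si > P: this pair runs against the simple trend — see the exception note.
Se > Si: the two effects oppose for this pair; the across-period effect wins (195 vs 134 kJ/mol).
Note the exception: Si has a higher electron affinity than P, contrary to the simple trend — adding an electron to P's half-filled 3p³ is unfavourable, so Si (3p²) has the more exothermic EA.
For reference (kJ/mol): Si 134, P 72, Se 195, Ba 14.
So from highest to lowest: Se > Si > P > Ba.

Se > Si > P > Ba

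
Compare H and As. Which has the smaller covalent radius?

H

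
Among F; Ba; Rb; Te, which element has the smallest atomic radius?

F

Atomic radius shrinks across a period as nuclear charge pulls the same shell inward, and grows down a group as new shells are added.
Here both period and group differ, so the two effects have to be weighed against each other.
Te > F: relative to F, both the across-period and down-group shifts push Te's atomic radius up.
Ba > Te: both effects reinforce here, so Ba is clearly the larger of the two.
Rb > Ba: the two effects oppose for this pair; the across-period effect wins (210 vs 196 pm).
For reference (pm): F 64, Rb 210, Te 136, Ba 196.
The smallest atomic radius among these belongs to F.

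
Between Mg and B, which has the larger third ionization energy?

IE_3 is the cost of taking one more electron from the +2 cation: Mg²⁺ is the bare [Ne] core; B²⁺ still has 1 valence electron.
Pulling an electron out of a noble-gas core costs far more than removing a remaining valence electron, so Mg sits at the high end of IE_3.
Tabulated IE_3 (kJ/mol): Mg 7733, B 3660.
Overall IE_3 order: B < Mg.

Mg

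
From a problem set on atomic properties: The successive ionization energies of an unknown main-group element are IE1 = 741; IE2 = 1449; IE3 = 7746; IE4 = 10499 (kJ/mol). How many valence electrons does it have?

Look for the largest jump between consecutive ionization energies: IE3/IE2 ≈ 5.3, far larger than any earlier ratio.
That jump marks the point where a core electron is being removed. So the atom has 2 valence electrons.

2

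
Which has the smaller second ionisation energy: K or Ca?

Ca

Consider each +1 ion: K⁺ is the bare [Ar] core; Ca⁺ still has 1 valence electron.
Breaking into a closed-shell core is much more expensive than removing a leftover valence electron — K has the largest IE_2 here.
Approximate IE_2 values (kJ/mol): K 3052, Ca 1145.
Overall IE_2 order: Ca < K.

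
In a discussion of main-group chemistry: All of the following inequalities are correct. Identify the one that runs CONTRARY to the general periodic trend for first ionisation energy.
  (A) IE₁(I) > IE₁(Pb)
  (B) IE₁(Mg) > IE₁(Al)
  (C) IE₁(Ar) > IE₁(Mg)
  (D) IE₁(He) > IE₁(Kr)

(B)

The general trend: first ionisation energy increases across a period and decreases down a group.
(A) I (period 5, group 17) vs Pb (period 6, group 14): the stated order agrees with the simple trend.
(B) Mg (period 3, group 2) vs Al (period 3, group 13): the stated order contradicts the simple trend.
(C) Ar (period 3, group 18) vs Mg (period 3, group 2): the stated order agrees with the simple trend.
(D) He (period 1, group 18) vs Kr (period 4, group 18): the stated order agrees with the simple trend.
The exception is (B): Al's single 3p electron is easier to remove than one from Mg's filled 3s².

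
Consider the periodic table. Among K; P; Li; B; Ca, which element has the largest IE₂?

IE_2 is the cost of taking one more electron from the +1 cation: K⁺ is the bare [Ar] core; P⁺ still has 4 valence electrons; Li⁺ is the bare [He] core; B⁺ still has 2 valence electrons; Ca⁺ still has 1 valence electron.
Breaking into a closed-shell core is much more expensive than removing a leftover valence electron — K and Li have the largest IE_2 here.
Valence configurations: P⁺ [Ne]3s²3p², B⁺ [He]2s², Ca⁺ [Ar]4s¹.
The numbers (kJ/mol): K 3052, P 1907, Li 7298, B 2427, Ca 1145.
Hence IE_2: Ca < P < B < K < Li.

Li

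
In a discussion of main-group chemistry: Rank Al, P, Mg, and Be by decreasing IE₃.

After 2 electrons have been removed, what remains? Al²⁺ still has 1 valence electron; P²⁺ still has 3 valence electrons; Mg²⁺ is the bare [Ne] core; Be²⁺ is the bare [He] core.
Breaking into a closed-shell core is much more expensive than removing a leftover valence electron — Mg and Be have the largest IE_3 here.
Valence configurations: Al²⁺ [Ne]3s¹, P²⁺ [Ne]3s²3p¹.
Approximate IE_3 values (kJ/mol): Al 2745, P 2914, Mg 7733, Be 14849.
Overall IE_3 order: Al < P < Mg < Be.

Be > Mg > P > Al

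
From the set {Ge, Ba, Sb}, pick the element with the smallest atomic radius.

Ge is in period 4, group 14; Sb is in period 5, group 15; Ba is in period 6, group 2.
Across a period the added protons contract the valence shell; down a group each new principal shell makes the atom larger.
These span different periods and groups, so the two trends combine.
Sb > Ge: period and group pull opposite ways; the down-group shift dominates (140 vs 121 pm).
Ba > Sb: both effects reinforce here, so Ba is clearly the larger of the two.
Approximate values (pm): Ge 121, Sb 140, Ba 196.
The smallest atomic radius among these belongs to Ge.

Ge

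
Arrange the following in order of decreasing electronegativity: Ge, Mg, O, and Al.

O > Ge > Al > Mg

O is in period 2, group 16; Mg is in period 3, group 2; Al is in period 3, group 13; Ge is in period 4, group 14.
Electronegativity increases across a period and decreases down a group, tracking effective nuclear charge and atomic size.
These span different periods and groups, so the two trends combine.
Al > Mg: both are in period 3; the period trend gives Al the larger value.
Ge > Al: the two effects oppose for this pair; the across-period effect wins (2.01 vs 1.61).
O > Ge: both effects reinforce here, so O is clearly the higher of the two.
Tabulated electronegativity (Pauling): O 3.44, Mg 1.31, Al 1.61, Ge 2.01.
So from highest to lowest: O > Ge > Al > Mg.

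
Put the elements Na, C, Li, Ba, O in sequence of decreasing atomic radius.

Atomic radius shrinks across a period as nuclear charge pulls the same shell inward, and grows down a group as new shells are added.
Neither a single period nor a single group — weigh both effects.
C > O: both are in period 2; the period trend gives C the larger value.
Li > C: Li lies to the left of C in period 2, so the across-period effect alone puts Li larger.
Na > Li: they share group 1; the group trend gives Na the larger value.
Ba > Na: period and group pull opposite ways; the down-group shift dominates (196 vs 155 pm).
For reference (pm): Li 133, C 75, O 63, Na 155, Ba 196.
So from largest to smallest: Ba > Na > Li > C > O.

Ba > Na > Li > C > O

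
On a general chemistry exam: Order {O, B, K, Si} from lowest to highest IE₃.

The third ionization energy removes an electron from the +2 ion. For each element: O²⁺ still has 4 valence electrons; B²⁺ still has 1 valence electron; K²⁺ is already 1 electron into the core; Si²⁺ still has 2 valence electrons.
Usually core removal costs more than valence removal, but here the competition is close: a tightly held n=2 valence electron can cost more to remove than an n=3 core electron, so the actual values have to decide it.
Valence configurations: O²⁺ [He]2s²2p², B²⁺ [He]2s¹, Si²⁺ [Ne]3s².
Approximate IE_3 values (kJ/mol): O 5300, B 3660, K 4420, Si 3232.
Overall IE_3 order: Si < B < K < O.

Si < B < K < O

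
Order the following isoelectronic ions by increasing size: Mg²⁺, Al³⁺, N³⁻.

Al³⁺ < Mg²⁺ < N³⁻

All of these have 10 electrons, so size is governed by nuclear charge alone: the more protons, the stronger the pull on the same electron cloud, and the smaller the ion.
Nuclear charges: Al³⁺ (Z=13), Mg²⁺ (Z=12), N³⁻ (Z=7).
Smallest to largest: Al³⁺ < Mg²⁺ < N³⁻.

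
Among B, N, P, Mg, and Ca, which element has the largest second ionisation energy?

N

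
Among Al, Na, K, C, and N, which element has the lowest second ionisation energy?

Al

Consider each +1 ion: Al⁺ still has 2 valence electrons; Na⁺ is the bare [Ne] core; K⁺ is the bare [Ar] core; C⁺ still has 3 valence electrons; N⁺ still has 4 valence electrons.
Pulling an electron out of a noble-gas core costs far more than removing a remaining valence electron, so K and Na sit at the high end of IE_2.
Valence configurations: Al⁺ [Ne]3s², C⁺ [He]2s²2p¹, N⁺ [He]2s²2p².
The numbers (kJ/mol): Al 1817, Na 4562, K 3052, C 2353, N 2856.
Hence IE_2: Al < C < N < K < Na.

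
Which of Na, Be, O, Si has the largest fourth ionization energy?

IE_4 is the cost of taking one more electron from the +3 cation: Na³⁺ is already 2 electrons into the core; Be³⁺ is already 1 electron into the core; O³⁺ still has 3 valence electrons; Si³⁺ still has 1 valence electron.
Core electrons are held far more tightly than valence electrons, so Na and Be top the IE_4 order.
Valence configurations: O³⁺ [He]2s²2p¹, Si³⁺ [Ne]3s¹.
Approximate IE_4 values (kJ/mol): Na 9543, Be 21007, O 7469, Si 4356.
Putting it together, IE_4: Si < O < Na < Be.

Be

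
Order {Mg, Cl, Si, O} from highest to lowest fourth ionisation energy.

Mg > O > Cl > Si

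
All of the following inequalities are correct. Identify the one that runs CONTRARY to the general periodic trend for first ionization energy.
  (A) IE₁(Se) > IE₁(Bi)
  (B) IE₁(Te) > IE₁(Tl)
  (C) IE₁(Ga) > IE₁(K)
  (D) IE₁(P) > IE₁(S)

(D)

The general trend: first ionization energy increases across a period and decreases down a group.
(A) Se (period 4, group 16) vs Bi (period 6, group 15): the stated order agrees with the simple trend.
(B) Te (period 5, group 16) vs Tl (period 6, group 13): the stated order agrees with the simple trend.
(C) Ga (period 4, group 13) vs K (period 4, group 1): the stated order agrees with the simple trend.
(D) P (period 3, group 15) vs S (period 3, group 16): the stated order contradicts the simple trend.
The exception is (D): S (3p⁴) ionizes more easily than half-filled P (3p³) because the paired 3p electron in S is pushed out by e⁻–e⁻ repulsion.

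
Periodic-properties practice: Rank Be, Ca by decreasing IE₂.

Be > Ca

IE_2 is the cost of taking one more electron from the +1 cation: Be⁺ still has 1 valence electron; Ca⁺ still has 1 valence electron.
All are still removing valence electrons, so compare the +1 ions as you would atoms: IE_2 generally rises across a period (higher Z_eff) and falls down a group (larger shell), subject to the usual subshell exceptions.
Valence configurations: Be⁺ [He]2s¹, Ca⁺ [Ar]4s¹.
Tabulated IE_2 (kJ/mol): Be 1757, Ca 1145.
So the second ionization energies run Ca < Be.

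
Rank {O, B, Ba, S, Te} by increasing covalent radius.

B is in period 2, group 13; O is in period 2, group 16; S is in period 3, group 16; Te is in period 5, group 16; Ba is in period 6, group 2.
Moving right in a period, electrons are added to the same shell under a stronger nuclear pull, so atoms get smaller; moving down, a new shell is opened and atoms get larger.
These span different periods and groups, so the two trends combine.
B > O: B lies to the left of O in period 2, so the across-period effect alone puts B larger.
S > B: the two effects oppose for this pair; the down-group effect wins (103 vs 85 pm).
Te > S: Te sits below S in group 16, so the down-group effect alone puts Te larger.
Ba > Te: both effects reinforce here, so Ba is clearly the larger of the two.
For reference (pm): B 85, O 63, S 103, Te 136, Ba 196.
So from smallest to largest: O < B < S < Te < Ba.

O < B < S < Te < Ba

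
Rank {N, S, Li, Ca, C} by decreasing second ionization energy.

Li, N, C, S, Ca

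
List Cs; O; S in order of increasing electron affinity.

O is in period 2, group 16; S is in period 3, group 16; Cs is in period 6, group 1.
Atoms with high Z_eff and room in the valence shell (especially the halogens) have the most exothermic electron affinities.
Here both period and group differ, so the two effects have to be weighed against each other.
O > Cs: relative to Cs, both the across-period and down-group shifts push O's electron affinity up.
S > O: this pair runs against the simple trend — see the exception note.
Note the exception: S has a higher electron affinity than O, contrary to the simple trend — the compact 2p subshell of O repels the added electron more than S's larger 3p does.
For reference (kJ/mol): O 141, S 200, Cs 46.
So from lowest to highest: Cs < O < S.

Cs, O, S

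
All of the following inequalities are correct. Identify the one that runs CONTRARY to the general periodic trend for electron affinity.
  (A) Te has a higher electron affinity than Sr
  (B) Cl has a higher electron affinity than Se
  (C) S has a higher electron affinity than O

(C)

The general trend: electron affinity increases across a period and decreases down a group.
(A) Te (period 5, group 16) vs Sr (period 5, group 2): the stated order agrees with the simple trend.
(B) Cl (period 3, group 17) vs Se (period 4, group 16): the stated order agrees with the simple trend.
(C) S (period 3, group 16) vs O (period 2, group 16): the stated order contradicts the simple trend.
The exception is (C): the compact 2p subshell of O repels the added electron more than S's larger 3p does.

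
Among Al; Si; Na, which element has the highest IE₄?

Al

The fourth ionization energy removes an electron from the +3 ion. For each element: Al³⁺ is the bare [Ne] core; Si³⁺ still has 1 valence electron; Na³⁺ is already 2 electrons into the core.
Breaking into a closed-shell core is much more expensive than removing a leftover valence electron — Na and Al have the largest IE_4 here.
Tabulated IE_4 (kJ/mol): Al 11577, Si 4356, Na 9543.
Hence IE_4: Si < Na < Al.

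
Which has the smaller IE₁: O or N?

N is in period 2, group 15; O is in period 2, group 16.
IE₁ increases left→right with effective nuclear charge and decreases top→bottom as the valence shell moves farther out.
All lie in period 2; the across-period trend (first ionization energy increases left to right) applies, with the exception below.
Note the exception: N has a higher first ionization energy than O, contrary to the simple trend — pairing an electron in O's 2p⁴ costs repulsion energy, so O ionizes more easily than half-filled N (2p³).
Tabulated first ionization energy (kJ/mol): N 1402, O 1314.
So O has the smaller IE₁ (O < N).

O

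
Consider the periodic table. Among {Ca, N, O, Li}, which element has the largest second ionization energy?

Li

IE_2 is the cost of taking one more electron from the +1 cation: Ca⁺ still has 1 valence electron; N⁺ still has 4 valence electrons; O⁺ still has 5 valence electrons; Li⁺ is the bare [He] core.
Pulling an electron out of a noble-gas core costs far more than removing a remaining valence electron, so Li sits at the high end of IE_2.
Valence configurations: Ca⁺ [Ar]4s¹, N⁺ [He]2s²2p², O⁺ [He]2s²2p³.
The numbers (kJ/mol): Ca 1145, N 2856, O 3388, Li 7298.
Putting it together, IE_2: Ca < N < O < Li.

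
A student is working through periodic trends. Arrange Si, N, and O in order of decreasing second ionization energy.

O > N > Si

The second ionization energy removes an electron from the +1 ion. For each element: Si⁺ still has 3 valence electrons; N⁺ still has 4 valence electrons; O⁺ still has 5 valence electrons.
All are still removing valence electrons, so compare the +1 ions as you would atoms: IE_2 generally rises across a period (higher Z_eff) and falls down a group (larger shell), subject to the usual subshell exceptions.
Valence configurations: Si⁺ [Ne]3s²3p¹, N⁺ [He]2s²2p², O⁺ [He]2s²2p³.
Tabulated IE_2 (kJ/mol): Si 1577, N 2856, O 3388.
Hence IE_2: Si < N < O.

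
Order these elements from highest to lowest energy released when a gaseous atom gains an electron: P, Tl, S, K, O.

O is in period 2, group 16; P is in period 3, group 15; S is in period 3, group 16; K is in period 4, group 1; Tl is in period 6, group 13.
Adding an electron releases more energy for atoms nearer the top right (short of the noble gases).
Here both period and group differ, so the two effects have to be weighed against each other.
K > Tl: the two effects oppose for this pair; the down-group effect wins (48 vs 19 kJ/mol).
P > K: relative to K, both the across-period and down-group shifts push P's electron affinity up.
O > P: both effects reinforce here, so O is clearly the higher of the two.
S > O: this pair runs against the simple trend — see the exception note.
Note the exception: S has a higher electron affinity than O, contrary to the simple trend — the compact 2p subshell of O repels the added electron more than S's larger 3p does.
For reference (kJ/mol): O 141, P 72, S 200, K 48, Tl 19.
So from highest to lowest: S > O > P > K > Tl.

S > O > P > K > Tl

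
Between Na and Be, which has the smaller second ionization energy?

Be

IE_2 is the cost of taking one more electron from the +1 cation: Na⁺ is the bare [Ne] core; Be⁺ still has 1 valence electron.
Pulling an electron out of a noble-gas core costs far more than removing a remaining valence electron, so Na sits at the high end of IE_2.
Approximate IE_2 values (kJ/mol): Na 4562, Be 1757.
So the second ionization energies run Be < Na.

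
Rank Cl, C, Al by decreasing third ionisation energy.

Consider each +2 ion: Cl²⁺ still has 5 valence electrons; C²⁺ still has 2 valence electrons; Al²⁺ still has 1 valence electron.
All are still removing valence electrons, so compare the +2 ions as you would atoms: IE_3 generally rises across a period (higher Z_eff) and falls down a group (larger shell), subject to the usual subshell exceptions.
Valence configurations: Cl²⁺ [Ne]3s²3p³, C²⁺ [He]2s², Al²⁺ [Ne]3s¹.
The numbers (kJ/mol): Cl 3822, C 4620, Al 2745.
Putting it together, IE_3: Al < Cl < C.

C > Cl > Al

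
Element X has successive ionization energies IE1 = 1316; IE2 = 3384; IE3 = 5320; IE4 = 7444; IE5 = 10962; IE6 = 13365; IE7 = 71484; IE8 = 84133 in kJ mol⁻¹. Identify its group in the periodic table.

Look for the largest jump between consecutive ionization energies: IE7/IE6 ≈ 5.3, far larger than any earlier ratio.
That jump marks the point where a core electron is being removed. So the atom has 6 valence electrons.
A main-group element with 6 valence electrons is in group 16.

Group 16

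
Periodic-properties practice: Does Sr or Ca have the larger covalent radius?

Sr

Radius decreases left→right (rising Z_eff, same n) and increases top→bottom (higher n).
All are in group 2, so atomic radius increases down the group.
So Sr has the larger covalent radius (Sr > Ca).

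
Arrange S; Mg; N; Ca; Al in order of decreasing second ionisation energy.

After 1 electron has been removed, what remains? S⁺ still has 5 valence electrons; Mg⁺ still has 1 valence electron; N⁺ still has 4 valence electrons; Ca⁺ still has 1 valence electron; Al⁺ still has 2 valence electrons.
All are still removing valence electrons, so compare the +1 ions as you would atoms: IE_2 generally rises across a period (higher Z_eff) and falls down a group (larger shell), subject to the usual subshell exceptions.
Valence configurations: S⁺ [Ne]3s²3p³, Mg⁺ [Ne]3s¹, N⁺ [He]2s²2p², Ca⁺ [Ar]4s¹, Al⁺ [Ne]3s².
Approximate IE_2 values (kJ/mol): S 2252, Mg 1451, N 2856, Ca 1145, Al 1817.
So the second ionization energies run Ca < Mg < Al < S < N.

N > S > Al > Mg > Ca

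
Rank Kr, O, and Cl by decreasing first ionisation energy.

First ionization energy rises across a period (greater Z_eff holds electrons more tightly) and falls down a group (valence electrons are farther from the nucleus).
A diagonal step moves right (one effect) and down (the opposite effect) at once.
O > Cl: the two effects oppose for this pair; the down-group effect wins (1314 vs 1251 kJ/mol).
Kr > O: the two effects oppose for this pair; the across-period effect wins (1351 vs 1314 kJ/mol).
Tabulated first ionization energy (kJ/mol): O 1314, Cl 1251, Kr 1351.
So from highest to lowest: Kr > O > Cl.

Kr > O > Cl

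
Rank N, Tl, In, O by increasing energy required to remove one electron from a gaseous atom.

In < Tl < O < N

N is in period 2, group 15; O is in period 2, group 16; In is in period 5, group 13; Tl is in period 6, group 13.
Across a period the outer electron is held more tightly (higher IE₁); down a group it sits in a higher shell, more shielded, and comes off more easily.
These span different periods and groups, so the two trends combine.
Tl > In: this pair runs against the simple trend — see the exception note.
O > Tl: both effects reinforce here, so O is clearly the higher of the two.
N > O: this pair runs against the simple trend — see the exception note.
Note the exception: Tl has a higher first ionization energy than In, contrary to the simple trend — relativistic 6s stabilisation and poor 4f/5d shielding distort the trend for the heavy p-block elements.
Note the exception: N has a higher first ionization energy than O, contrary to the simple trend — pairing an electron in O's 2p⁴ costs repulsion energy, so O ionizes more easily than half-filled N (2p³).
Approximate values (kJ/mol): N 1402, O 1314, In 558, Tl 589.
So from lowest to highest: In < Tl < O < N.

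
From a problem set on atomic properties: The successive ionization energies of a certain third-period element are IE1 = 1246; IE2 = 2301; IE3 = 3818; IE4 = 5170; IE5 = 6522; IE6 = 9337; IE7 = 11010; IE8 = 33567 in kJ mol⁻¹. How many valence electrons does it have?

7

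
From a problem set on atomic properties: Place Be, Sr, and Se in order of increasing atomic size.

Be < Se < Sr

Atomic radius shrinks across a period as nuclear charge pulls the same shell inward, and grows down a group as new shells are added.
Neither a single period nor a single group — weigh both effects.
Se > Be: the two effects oppose for this pair; the down-group effect wins (116 vs 102 pm).
Sr > Se: both effects reinforce here, so Sr is clearly the larger of the two.
Tabulated atomic radius (pm): Be 102, Se 116, Sr 185.
So from smallest to largest: Be < Se < Sr.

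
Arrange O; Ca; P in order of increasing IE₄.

After 3 electrons have been removed, what remains? O³⁺ still has 3 valence electrons; Ca³⁺ is already 1 electron into the core; P³⁺ still has 2 valence electrons.
Usually core removal costs more than valence removal, but here the competition is close: a tightly held n=2 valence electron can cost more to remove than an n=3 core electron, so the actual values have to decide it.
Valence configurations: O³⁺ [He]2s²2p¹, P³⁺ [Ne]3s².
Tabulated IE_4 (kJ/mol): O 7469, Ca 6491, P 4964.
Overall IE_4 order: P < Ca < O.

P < Ca < O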